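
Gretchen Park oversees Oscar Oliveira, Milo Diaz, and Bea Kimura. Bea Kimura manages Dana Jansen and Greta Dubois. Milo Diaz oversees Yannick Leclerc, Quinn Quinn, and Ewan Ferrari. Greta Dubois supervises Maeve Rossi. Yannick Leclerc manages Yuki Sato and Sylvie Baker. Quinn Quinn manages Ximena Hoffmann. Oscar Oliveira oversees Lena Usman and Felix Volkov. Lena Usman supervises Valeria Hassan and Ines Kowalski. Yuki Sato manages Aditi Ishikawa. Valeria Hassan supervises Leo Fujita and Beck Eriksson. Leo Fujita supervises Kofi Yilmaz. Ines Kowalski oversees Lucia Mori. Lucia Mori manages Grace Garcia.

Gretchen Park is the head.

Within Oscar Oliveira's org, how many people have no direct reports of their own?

The people in Oscar Oliveira's organization with no one reporting to them are Felix Volkov, Grace Garcia, Beck Eriksson, Kofi Yilmaz. That is 4.

4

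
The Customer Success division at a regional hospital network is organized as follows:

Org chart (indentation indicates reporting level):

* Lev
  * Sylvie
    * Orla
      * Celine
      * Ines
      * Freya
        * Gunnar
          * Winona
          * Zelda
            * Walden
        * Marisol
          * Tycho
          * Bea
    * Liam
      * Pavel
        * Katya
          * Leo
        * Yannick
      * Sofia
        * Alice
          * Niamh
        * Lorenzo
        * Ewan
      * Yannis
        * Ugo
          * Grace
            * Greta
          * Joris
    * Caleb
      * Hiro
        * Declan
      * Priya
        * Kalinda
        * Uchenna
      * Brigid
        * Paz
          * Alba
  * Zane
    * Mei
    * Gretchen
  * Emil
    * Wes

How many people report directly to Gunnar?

Gunnar directly manages Winona, Zelda. That is 2 direct reports.

2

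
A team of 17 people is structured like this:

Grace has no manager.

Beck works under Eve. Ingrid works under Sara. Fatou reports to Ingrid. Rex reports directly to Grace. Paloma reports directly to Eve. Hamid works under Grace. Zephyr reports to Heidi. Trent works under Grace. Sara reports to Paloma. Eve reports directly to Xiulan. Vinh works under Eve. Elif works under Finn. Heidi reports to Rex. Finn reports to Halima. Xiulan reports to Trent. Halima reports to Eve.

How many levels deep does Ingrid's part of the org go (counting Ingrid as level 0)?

1

The longest chain under Ingrid runs Ingrid → Fatou, which is 1 level below Ingrid.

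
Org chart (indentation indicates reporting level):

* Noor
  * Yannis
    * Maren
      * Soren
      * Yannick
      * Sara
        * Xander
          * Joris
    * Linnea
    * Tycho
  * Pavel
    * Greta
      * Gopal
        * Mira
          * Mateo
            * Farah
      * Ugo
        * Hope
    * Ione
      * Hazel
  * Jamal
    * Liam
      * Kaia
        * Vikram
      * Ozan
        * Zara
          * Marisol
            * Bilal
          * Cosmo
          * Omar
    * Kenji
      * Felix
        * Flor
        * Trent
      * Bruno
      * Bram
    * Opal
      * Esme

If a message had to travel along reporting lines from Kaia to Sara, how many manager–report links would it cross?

Kaia is 3 levels below Noor, and Sara is 3 levels below Noor (their lowest common manager). The shortest path runs up from Kaia to Noor and back down to Sara: 3 + 3 = 6 links.

6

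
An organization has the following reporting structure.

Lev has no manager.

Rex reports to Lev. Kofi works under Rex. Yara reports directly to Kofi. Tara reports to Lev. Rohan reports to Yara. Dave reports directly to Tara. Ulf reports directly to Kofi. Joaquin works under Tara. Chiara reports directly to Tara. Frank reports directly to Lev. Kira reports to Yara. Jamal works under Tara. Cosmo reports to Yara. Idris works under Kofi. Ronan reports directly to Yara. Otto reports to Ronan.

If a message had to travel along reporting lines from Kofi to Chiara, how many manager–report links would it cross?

Kofi is 2 levels below Lev, and Chiara is 2 levels below Lev (their lowest common manager). The shortest path runs up from Kofi to Lev and back down to Chiara: 2 + 2 = 4 links.

4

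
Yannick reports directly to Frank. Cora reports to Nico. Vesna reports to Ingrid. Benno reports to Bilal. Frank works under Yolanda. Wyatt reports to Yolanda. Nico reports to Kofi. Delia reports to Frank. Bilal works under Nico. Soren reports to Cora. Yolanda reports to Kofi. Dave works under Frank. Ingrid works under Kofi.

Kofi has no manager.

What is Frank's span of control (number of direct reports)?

Frank directly manages Yannick, Dave, Delia. That is 3 direct reports.

3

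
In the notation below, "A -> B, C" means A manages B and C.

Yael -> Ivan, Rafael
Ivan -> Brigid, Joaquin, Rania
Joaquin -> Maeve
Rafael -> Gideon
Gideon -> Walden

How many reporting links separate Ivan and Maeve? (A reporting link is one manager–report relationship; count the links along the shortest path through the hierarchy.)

2

Maeve is in Ivan's organization: the chain from Maeve up to Ivan is Maeve → Joaquin → Ivan, which is 2 links.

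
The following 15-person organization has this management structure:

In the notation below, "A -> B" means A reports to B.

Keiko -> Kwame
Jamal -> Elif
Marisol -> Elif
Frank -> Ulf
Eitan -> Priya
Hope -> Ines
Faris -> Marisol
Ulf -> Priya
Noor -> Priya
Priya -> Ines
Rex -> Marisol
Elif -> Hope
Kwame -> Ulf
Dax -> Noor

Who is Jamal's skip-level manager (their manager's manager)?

Hope

Jamal reports to Elif, and Elif reports to Hope. So Jamal's skip-level manager is Hope.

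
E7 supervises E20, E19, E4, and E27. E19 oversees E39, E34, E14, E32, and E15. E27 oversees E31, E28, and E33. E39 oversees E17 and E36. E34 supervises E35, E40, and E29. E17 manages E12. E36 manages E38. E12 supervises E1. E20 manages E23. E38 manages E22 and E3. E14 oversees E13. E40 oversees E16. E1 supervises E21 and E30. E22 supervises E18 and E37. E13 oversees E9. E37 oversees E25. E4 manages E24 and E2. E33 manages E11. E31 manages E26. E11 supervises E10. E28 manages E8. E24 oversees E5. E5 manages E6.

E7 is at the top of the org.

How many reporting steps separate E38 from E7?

4

Chain from E38 up to E7: E38 → E36 → E39 → E19 → E7. That is 4 steps up, so E38 is 4 levels below E7.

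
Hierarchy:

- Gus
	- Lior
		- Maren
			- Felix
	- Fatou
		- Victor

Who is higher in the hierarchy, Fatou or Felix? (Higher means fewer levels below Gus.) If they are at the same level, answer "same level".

Fatou

Fatou is 1 level below Gus; Felix is 3. Fatou is higher.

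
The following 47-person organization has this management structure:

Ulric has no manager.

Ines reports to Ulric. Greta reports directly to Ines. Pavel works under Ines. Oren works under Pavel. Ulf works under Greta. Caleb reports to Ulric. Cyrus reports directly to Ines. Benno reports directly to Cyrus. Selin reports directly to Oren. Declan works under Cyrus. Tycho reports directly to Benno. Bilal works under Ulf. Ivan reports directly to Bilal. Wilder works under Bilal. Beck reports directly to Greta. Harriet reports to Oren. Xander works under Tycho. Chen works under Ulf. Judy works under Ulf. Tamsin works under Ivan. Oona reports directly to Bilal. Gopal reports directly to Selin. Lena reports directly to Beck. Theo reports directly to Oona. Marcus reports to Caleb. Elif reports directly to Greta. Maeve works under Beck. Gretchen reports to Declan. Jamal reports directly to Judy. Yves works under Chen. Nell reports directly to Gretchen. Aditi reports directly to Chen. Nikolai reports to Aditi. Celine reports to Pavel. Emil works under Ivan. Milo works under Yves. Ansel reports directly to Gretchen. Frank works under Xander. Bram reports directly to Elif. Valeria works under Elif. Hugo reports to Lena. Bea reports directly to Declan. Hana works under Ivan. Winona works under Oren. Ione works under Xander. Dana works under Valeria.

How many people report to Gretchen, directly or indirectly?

2

Gretchen directly manages Nell, Ansel. Nell has no reports. Ansel has no reports. So Gretchen's organization is 2 direct reports plus everyone under them: 1 + 1 = 2.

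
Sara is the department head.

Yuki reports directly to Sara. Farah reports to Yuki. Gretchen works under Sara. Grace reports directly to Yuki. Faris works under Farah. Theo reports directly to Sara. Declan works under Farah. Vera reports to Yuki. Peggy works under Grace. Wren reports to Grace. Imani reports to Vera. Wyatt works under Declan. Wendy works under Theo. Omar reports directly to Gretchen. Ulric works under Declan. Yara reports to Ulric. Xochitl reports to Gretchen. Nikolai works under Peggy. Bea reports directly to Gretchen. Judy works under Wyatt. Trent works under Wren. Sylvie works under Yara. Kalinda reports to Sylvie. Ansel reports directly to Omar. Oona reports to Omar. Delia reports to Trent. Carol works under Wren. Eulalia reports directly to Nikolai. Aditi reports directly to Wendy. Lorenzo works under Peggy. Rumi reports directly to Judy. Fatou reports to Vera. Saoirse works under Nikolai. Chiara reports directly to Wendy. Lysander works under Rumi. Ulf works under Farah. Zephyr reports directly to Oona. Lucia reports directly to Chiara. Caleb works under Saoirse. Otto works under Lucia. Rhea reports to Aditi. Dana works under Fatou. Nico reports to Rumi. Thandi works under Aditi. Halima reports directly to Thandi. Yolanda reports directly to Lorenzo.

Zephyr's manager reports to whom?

Omar

Zephyr reports to Oona, and Oona reports to Omar. So Zephyr's skip-level manager is Omar.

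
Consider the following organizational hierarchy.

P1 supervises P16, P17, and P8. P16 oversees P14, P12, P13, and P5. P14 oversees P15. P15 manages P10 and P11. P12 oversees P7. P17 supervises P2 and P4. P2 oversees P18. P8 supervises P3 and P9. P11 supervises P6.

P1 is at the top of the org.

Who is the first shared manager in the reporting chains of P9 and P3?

P8

P9's chain of managers is P8, P1. P3's chain of managers is P8, P1. The first manager that appears in both chains is P8.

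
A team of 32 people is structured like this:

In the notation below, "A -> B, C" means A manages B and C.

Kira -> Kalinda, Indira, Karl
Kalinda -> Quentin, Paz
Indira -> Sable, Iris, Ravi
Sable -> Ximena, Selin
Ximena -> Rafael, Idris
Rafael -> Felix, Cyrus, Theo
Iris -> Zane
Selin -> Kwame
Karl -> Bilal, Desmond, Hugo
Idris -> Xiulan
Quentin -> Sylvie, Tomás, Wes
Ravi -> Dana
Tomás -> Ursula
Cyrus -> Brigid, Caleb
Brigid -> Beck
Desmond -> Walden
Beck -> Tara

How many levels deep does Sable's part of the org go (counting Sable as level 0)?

6

The longest chain under Sable runs Sable → Ximena → Rafael → Cyrus → Brigid → Beck → Tara, which is 6 levels below Sable.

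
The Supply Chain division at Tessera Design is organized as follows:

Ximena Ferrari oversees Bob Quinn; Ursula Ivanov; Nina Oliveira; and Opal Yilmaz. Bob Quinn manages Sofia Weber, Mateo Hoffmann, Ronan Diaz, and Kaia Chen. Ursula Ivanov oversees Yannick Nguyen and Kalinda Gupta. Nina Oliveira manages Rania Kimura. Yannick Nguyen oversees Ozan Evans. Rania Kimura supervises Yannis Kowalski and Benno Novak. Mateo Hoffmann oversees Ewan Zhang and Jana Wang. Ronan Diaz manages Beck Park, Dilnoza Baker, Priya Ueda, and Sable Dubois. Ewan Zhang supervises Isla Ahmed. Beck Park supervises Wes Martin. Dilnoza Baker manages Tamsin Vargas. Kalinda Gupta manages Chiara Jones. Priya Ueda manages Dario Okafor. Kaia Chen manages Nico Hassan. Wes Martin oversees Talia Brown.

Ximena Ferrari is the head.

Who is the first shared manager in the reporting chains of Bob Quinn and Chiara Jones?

Ximena Ferrari

Bob Quinn's chain of managers is Ximena Ferrari. Chiara Jones's chain of managers is Kalinda Gupta, Ursula Ivanov, Ximena Ferrari. The first manager that appears in both chains is Ximena Ferrari.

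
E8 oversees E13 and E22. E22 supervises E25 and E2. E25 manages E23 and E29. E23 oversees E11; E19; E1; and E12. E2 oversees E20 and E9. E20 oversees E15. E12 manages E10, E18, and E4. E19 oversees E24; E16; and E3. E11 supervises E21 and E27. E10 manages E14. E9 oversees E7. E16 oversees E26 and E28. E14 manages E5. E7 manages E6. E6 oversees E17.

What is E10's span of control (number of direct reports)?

1

E10 directly manages E14. That is 1 direct report.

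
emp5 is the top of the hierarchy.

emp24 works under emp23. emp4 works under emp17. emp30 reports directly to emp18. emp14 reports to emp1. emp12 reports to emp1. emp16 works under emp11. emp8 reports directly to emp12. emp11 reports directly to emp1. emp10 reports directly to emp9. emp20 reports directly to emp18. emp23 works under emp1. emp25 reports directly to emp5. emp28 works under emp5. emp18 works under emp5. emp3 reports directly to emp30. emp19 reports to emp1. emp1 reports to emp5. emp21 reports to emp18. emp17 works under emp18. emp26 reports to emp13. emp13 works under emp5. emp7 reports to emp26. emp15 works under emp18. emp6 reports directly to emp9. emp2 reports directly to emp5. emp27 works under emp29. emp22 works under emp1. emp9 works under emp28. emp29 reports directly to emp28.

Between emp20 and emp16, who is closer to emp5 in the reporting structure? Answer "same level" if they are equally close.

emp20 is 2 levels below emp5; emp16 is 3. emp20 is higher.

emp20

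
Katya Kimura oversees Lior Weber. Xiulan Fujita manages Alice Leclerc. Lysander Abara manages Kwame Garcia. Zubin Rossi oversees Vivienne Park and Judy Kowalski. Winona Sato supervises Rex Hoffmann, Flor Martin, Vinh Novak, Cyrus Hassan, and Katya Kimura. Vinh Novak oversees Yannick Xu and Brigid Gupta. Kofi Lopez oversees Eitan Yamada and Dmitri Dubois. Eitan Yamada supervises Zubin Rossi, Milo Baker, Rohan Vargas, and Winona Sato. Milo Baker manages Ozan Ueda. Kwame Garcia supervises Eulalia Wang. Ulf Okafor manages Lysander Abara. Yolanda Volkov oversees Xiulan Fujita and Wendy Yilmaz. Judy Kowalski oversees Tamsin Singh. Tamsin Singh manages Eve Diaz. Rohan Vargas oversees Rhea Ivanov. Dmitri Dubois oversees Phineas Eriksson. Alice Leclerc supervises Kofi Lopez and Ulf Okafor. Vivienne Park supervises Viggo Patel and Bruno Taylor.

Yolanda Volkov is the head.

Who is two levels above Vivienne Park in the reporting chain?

Eitan Yamada

Vivienne Park reports to Zubin Rossi, and Zubin Rossi reports to Eitan Yamada. So Vivienne Park's skip-level manager is Eitan Yamada.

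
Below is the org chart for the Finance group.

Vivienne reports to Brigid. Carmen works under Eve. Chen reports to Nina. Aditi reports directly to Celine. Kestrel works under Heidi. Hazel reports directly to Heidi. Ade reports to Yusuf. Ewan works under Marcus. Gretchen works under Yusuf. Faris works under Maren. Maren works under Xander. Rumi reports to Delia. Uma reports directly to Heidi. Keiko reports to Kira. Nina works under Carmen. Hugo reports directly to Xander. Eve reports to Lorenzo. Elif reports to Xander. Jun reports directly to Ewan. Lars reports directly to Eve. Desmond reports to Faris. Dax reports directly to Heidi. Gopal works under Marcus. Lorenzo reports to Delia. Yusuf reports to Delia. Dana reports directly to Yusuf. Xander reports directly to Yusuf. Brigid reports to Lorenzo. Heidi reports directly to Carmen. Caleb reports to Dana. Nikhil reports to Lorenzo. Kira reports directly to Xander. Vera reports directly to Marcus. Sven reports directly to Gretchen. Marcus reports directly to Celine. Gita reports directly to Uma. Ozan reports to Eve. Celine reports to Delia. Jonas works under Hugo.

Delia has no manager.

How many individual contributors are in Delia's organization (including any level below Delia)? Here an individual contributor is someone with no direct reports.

The people in Delia's organization with no one reporting to them are Rumi, Aditi, Vera, Jun, Gopal, Ade, Sven, Elif, Keiko, Desmond, Jonas, Caleb, Nikhil, Vivienne, Chen, Kestrel, Hazel, Gita, Dax, Ozan, Lars. That is 21.

21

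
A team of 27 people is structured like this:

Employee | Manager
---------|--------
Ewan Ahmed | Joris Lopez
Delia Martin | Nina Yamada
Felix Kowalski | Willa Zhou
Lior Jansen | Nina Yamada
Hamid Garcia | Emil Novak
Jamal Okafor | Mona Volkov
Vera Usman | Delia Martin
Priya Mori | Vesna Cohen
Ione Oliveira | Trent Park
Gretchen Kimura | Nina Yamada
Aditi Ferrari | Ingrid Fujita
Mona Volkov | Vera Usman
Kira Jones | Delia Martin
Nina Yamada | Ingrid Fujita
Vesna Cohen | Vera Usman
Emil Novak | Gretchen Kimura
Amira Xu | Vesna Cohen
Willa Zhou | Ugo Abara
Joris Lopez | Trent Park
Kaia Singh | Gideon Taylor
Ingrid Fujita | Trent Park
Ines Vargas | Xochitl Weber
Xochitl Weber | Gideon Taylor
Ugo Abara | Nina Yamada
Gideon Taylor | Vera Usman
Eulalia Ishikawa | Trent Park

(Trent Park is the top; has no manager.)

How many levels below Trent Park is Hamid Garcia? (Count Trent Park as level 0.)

5

Chain from Hamid Garcia up to Trent Park: Hamid Garcia → Emil Novak → Gretchen Kimura → Nina Yamada → Ingrid Fujita → Trent Park. That is 5 steps up, so Hamid Garcia is 5 levels below Trent Park.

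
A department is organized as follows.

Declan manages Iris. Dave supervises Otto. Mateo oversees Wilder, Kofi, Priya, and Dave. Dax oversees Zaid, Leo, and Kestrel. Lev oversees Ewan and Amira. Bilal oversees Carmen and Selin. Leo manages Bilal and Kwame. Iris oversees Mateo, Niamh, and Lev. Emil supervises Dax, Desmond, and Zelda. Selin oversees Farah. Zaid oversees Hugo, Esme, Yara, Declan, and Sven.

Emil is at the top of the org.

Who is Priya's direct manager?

Mateo

Priya reports directly to Mateo.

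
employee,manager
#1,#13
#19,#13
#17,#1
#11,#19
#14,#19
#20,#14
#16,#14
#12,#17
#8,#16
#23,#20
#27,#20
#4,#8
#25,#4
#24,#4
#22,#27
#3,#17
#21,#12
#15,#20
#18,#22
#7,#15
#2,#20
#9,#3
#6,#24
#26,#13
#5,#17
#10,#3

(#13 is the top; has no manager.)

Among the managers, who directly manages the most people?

#20

Direct-report counts: #13 has 3; #19 has 2; #14 has 2; #16 has 1; #8 has 1; #4 has 2; #24 has 1; #20 has 4; #15 has 1; #27 has 1; #22 has 1; #1 has 1; #17 has 3; #3 has 2; #12 has 1. The largest is 4, held by #20.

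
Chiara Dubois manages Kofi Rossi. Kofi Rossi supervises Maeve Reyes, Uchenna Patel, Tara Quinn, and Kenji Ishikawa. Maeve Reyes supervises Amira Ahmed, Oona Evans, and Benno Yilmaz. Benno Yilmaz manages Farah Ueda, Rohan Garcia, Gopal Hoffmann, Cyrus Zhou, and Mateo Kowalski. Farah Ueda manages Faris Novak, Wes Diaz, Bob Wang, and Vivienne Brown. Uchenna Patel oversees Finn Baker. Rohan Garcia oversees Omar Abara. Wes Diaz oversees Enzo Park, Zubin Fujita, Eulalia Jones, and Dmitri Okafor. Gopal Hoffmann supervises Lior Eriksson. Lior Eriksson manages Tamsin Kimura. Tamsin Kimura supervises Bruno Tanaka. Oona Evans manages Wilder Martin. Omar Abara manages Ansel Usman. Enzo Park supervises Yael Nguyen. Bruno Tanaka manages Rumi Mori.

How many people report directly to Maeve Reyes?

Maeve Reyes directly manages Benno Yilmaz, Oona Evans, Amira Ahmed. That is 3 direct reports.

3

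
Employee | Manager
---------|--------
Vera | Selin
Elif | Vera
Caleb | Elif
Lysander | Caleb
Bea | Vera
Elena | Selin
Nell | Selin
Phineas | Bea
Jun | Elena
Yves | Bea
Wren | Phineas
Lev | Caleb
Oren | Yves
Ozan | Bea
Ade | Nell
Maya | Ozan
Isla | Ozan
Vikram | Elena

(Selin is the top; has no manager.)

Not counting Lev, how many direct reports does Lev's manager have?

1

Lev reports to Caleb. Caleb's other direct reports are Lysander — 1 peer.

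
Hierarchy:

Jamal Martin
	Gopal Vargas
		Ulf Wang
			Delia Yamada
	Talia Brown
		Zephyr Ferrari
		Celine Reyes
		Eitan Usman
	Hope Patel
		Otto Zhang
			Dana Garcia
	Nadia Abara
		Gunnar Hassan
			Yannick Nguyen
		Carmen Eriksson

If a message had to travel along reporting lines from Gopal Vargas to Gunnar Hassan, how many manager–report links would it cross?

Gopal Vargas is 1 level below Jamal Martin, and Gunnar Hassan is 2 levels below Jamal Martin (their lowest common manager). The shortest path runs up from Gopal Vargas to Jamal Martin and back down to Gunnar Hassan: 1 + 2 = 3 links.

3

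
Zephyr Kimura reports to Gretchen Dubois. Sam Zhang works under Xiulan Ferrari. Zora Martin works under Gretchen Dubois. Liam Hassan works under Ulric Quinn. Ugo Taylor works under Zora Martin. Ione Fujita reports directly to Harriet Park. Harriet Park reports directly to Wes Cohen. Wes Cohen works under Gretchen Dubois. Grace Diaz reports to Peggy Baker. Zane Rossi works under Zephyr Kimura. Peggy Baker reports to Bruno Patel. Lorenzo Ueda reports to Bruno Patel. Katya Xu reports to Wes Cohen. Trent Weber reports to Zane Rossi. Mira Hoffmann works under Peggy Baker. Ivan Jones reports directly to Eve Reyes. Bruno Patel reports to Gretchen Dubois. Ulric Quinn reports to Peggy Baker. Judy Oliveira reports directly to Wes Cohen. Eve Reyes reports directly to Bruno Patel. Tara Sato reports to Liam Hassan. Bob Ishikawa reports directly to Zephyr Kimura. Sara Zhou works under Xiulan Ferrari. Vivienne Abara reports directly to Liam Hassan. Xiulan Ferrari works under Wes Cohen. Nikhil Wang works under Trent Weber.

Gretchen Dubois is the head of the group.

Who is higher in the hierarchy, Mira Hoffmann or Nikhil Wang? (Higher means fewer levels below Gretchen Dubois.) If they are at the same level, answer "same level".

Mira Hoffmann is 3 levels below Gretchen Dubois; Nikhil Wang is 4. Mira Hoffmann is higher.

Mira Hoffmann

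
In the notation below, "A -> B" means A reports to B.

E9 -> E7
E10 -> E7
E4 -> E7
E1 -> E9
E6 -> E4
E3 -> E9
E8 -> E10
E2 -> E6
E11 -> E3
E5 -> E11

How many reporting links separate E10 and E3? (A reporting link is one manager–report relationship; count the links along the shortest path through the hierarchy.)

3

E10 is 1 level below E7, and E3 is 2 levels below E7 (their lowest common manager). The shortest path runs up from E10 to E7 and back down to E3: 1 + 2 = 3 links.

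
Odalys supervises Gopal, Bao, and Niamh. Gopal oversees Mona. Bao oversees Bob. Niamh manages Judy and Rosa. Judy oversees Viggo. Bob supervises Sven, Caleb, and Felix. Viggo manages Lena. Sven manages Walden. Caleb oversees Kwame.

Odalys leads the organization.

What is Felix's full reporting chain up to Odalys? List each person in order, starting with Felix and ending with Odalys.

Felix -> Bob -> Bao -> Odalys

Felix reports to Bob. Bob reports to Bao. Bao reports to Odalys. Odalys is at the top.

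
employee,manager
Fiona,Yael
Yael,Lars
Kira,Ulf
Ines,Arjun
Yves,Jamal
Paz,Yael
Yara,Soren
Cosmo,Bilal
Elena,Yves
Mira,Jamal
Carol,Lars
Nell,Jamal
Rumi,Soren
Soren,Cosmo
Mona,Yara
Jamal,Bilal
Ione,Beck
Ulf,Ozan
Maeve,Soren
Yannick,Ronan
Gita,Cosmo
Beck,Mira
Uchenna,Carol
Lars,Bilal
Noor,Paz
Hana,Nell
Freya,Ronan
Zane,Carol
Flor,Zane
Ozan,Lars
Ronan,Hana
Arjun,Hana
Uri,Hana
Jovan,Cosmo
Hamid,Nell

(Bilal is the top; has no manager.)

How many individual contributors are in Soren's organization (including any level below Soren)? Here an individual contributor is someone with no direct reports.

The people in Soren's organization with no one reporting to them are Mona, Rumi, Maeve. That is 3.

3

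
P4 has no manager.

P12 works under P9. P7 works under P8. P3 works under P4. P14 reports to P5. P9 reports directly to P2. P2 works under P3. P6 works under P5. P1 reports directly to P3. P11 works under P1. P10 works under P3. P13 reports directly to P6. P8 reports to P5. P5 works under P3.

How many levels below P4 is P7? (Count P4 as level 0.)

Chain from P7 up to P4: P7 → P8 → P5 → P3 → P4. That is 4 steps up, so P7 is 4 levels below P4.

4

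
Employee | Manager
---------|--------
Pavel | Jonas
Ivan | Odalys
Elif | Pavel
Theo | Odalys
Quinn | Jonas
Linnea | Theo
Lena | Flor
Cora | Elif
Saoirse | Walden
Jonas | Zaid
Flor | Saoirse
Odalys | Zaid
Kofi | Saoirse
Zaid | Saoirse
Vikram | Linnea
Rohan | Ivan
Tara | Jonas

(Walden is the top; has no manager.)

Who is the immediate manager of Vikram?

Linnea

Vikram reports directly to Linnea.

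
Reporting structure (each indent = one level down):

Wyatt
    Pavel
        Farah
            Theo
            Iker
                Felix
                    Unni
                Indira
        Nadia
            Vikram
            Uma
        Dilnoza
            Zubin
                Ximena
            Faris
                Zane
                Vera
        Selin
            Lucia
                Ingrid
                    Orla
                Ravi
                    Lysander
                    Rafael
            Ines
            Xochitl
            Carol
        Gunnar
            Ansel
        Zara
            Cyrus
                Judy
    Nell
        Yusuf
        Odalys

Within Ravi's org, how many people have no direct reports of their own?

The people in Ravi's organization with no one reporting to them are Rafael, Lysander. That is 2.

2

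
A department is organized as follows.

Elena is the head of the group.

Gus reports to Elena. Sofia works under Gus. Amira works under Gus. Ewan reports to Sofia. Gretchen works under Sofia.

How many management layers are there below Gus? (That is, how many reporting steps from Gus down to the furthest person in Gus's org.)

2

The longest chain under Gus runs Gus → Sofia → Gretchen, which is 2 levels below Gus.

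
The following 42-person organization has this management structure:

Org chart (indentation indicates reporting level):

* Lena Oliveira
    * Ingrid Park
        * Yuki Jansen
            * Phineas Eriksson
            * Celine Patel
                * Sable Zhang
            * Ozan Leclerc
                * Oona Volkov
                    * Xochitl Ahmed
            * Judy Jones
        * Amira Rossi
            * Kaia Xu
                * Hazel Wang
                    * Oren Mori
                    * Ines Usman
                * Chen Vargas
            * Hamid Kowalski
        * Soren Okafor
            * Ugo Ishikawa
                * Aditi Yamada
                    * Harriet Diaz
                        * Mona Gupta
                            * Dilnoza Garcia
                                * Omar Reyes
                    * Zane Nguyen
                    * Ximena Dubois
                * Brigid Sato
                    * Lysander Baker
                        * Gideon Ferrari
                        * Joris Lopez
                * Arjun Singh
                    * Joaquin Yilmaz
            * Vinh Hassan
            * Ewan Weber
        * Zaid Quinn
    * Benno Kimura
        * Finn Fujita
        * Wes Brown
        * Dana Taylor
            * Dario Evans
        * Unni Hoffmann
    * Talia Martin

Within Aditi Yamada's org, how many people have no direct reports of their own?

3

The people in Aditi Yamada's organization with no one reporting to them are Ximena Dubois, Zane Nguyen, Omar Reyes. That is 3.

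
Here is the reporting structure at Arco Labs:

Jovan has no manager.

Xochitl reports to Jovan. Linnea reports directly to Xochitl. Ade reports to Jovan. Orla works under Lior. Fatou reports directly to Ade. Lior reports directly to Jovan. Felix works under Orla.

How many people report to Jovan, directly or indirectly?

Jovan directly manages Ade, Lior, Xochitl. Under Ade: Fatou (1). Under Lior: Orla, Felix (2). Under Xochitl: Linnea (1). So Jovan's organization is 3 direct reports plus everyone under them: 2 + 3 + 2 = 7.

7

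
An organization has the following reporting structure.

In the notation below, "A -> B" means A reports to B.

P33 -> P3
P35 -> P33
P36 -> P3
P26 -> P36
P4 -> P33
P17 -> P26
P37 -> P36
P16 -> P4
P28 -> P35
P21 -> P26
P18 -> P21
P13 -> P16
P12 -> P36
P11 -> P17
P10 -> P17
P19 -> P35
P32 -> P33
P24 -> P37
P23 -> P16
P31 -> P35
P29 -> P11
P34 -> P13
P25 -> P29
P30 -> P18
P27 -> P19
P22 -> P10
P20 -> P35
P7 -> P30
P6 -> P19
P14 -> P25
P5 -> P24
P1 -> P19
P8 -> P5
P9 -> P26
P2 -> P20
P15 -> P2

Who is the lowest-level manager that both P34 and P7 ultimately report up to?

P34's chain of managers is P13, P16, P4, P33, P3. P7's chain of managers is P30, P18, P21, P26, P36, P3. The first manager that appears in both chains is P3.

P3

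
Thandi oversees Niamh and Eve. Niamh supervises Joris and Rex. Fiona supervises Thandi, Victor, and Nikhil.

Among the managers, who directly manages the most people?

Direct-report counts: Fiona has 3; Thandi has 2; Niamh has 2. The largest is 3, held by Fiona.

Fiona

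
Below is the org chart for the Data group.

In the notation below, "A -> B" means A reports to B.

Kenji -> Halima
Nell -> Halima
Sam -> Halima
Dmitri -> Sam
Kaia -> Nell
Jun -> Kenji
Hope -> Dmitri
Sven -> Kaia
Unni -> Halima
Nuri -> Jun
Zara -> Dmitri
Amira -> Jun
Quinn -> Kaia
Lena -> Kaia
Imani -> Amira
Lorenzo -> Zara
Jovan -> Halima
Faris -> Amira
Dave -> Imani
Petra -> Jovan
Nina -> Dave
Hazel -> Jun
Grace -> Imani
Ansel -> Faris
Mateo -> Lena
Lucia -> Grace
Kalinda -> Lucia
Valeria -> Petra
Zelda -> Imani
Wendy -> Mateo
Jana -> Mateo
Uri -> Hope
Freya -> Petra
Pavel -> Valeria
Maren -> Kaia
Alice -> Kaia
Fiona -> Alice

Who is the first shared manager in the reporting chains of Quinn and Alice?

Kaia

Quinn's chain of managers is Kaia, Nell, Halima. Alice's chain of managers is Kaia, Nell, Halima. The first manager that appears in both chains is Kaia.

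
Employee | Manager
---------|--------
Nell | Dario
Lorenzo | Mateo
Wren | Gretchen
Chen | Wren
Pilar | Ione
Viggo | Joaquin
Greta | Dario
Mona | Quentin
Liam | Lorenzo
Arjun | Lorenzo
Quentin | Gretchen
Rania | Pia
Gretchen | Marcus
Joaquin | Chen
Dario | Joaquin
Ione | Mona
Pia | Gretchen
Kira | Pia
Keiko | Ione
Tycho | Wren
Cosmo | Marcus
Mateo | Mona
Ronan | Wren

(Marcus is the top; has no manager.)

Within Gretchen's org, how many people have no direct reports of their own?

11

The people in Gretchen's organization with no one reporting to them are Rania, Kira, Liam, Arjun, Pilar, Keiko, Ronan, Tycho, Greta, Nell, Viggo. That is 11.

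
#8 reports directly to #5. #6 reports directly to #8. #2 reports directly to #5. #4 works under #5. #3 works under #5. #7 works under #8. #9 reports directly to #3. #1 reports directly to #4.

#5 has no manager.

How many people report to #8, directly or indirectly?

#8 directly manages #7, #6. #7 has no reports. #6 has no reports. So #8's organization is 2 direct reports plus everyone under them: 1 + 1 = 2.

2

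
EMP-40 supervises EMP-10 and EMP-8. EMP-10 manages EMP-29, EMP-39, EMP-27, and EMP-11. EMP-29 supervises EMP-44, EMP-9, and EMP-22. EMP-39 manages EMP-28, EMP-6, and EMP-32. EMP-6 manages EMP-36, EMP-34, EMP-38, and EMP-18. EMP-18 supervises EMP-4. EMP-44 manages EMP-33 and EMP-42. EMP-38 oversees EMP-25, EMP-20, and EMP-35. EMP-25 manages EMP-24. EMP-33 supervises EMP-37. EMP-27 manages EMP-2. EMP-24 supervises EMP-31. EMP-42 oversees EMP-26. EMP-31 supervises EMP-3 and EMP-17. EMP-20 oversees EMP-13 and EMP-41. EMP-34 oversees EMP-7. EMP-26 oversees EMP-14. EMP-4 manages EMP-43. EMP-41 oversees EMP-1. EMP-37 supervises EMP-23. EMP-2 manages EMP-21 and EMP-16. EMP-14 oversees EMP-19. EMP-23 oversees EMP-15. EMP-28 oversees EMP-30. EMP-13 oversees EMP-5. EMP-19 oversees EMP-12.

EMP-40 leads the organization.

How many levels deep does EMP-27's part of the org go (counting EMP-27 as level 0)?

2

The longest chain under EMP-27 runs EMP-27 → EMP-2 → EMP-16, which is 2 levels below EMP-27.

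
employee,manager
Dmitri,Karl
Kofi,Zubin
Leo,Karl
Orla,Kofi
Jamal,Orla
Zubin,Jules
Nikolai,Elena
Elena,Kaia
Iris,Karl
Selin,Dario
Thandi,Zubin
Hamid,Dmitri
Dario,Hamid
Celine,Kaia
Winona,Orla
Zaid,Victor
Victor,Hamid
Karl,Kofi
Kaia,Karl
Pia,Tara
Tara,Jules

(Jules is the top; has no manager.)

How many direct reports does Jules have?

Jules directly manages Zubin, Tara. That is 2 direct reports.

2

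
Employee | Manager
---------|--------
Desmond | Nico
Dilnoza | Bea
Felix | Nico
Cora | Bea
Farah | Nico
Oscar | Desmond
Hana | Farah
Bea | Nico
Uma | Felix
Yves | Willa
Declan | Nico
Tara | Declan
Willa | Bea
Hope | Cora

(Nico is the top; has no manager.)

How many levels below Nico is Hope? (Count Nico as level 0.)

Chain from Hope up to Nico: Hope → Cora → Bea → Nico. That is 3 steps up, so Hope is 3 levels below Nico.

3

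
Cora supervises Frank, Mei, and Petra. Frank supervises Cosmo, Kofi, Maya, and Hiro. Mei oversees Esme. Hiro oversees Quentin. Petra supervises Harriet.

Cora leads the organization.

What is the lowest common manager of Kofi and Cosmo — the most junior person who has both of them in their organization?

Kofi's chain of managers is Frank, Cora. Cosmo's chain of managers is Frank, Cora. The first manager that appears in both chains is Frank.

Frank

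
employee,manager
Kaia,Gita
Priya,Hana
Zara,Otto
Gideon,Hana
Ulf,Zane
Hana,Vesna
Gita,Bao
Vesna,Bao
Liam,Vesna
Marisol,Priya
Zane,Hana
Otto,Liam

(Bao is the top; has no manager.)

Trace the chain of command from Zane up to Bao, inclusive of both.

Zane -> Hana -> Vesna -> Bao

Zane reports to Hana. Hana reports to Vesna. Vesna reports to Bao. Bao is at the top.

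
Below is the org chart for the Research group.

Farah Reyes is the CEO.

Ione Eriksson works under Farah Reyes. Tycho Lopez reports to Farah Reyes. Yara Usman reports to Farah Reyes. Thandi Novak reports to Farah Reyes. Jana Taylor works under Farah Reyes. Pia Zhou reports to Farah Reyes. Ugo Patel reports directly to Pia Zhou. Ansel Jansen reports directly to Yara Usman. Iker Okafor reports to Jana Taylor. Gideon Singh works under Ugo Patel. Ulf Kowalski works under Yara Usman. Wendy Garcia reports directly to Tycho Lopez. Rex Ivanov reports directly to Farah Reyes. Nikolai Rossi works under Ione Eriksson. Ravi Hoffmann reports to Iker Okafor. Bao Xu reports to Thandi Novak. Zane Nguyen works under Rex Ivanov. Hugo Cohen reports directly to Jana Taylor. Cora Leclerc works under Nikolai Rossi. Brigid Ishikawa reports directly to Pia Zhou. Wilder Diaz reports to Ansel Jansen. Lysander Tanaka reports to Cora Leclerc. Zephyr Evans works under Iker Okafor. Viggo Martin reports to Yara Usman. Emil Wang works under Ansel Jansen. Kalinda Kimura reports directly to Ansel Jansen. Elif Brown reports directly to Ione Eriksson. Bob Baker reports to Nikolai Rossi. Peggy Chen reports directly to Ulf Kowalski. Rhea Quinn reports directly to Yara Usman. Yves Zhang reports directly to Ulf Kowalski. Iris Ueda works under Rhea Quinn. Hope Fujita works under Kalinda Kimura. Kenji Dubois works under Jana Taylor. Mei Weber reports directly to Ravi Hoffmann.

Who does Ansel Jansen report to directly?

Ansel Jansen reports directly to Yara Usman.

Yara Usman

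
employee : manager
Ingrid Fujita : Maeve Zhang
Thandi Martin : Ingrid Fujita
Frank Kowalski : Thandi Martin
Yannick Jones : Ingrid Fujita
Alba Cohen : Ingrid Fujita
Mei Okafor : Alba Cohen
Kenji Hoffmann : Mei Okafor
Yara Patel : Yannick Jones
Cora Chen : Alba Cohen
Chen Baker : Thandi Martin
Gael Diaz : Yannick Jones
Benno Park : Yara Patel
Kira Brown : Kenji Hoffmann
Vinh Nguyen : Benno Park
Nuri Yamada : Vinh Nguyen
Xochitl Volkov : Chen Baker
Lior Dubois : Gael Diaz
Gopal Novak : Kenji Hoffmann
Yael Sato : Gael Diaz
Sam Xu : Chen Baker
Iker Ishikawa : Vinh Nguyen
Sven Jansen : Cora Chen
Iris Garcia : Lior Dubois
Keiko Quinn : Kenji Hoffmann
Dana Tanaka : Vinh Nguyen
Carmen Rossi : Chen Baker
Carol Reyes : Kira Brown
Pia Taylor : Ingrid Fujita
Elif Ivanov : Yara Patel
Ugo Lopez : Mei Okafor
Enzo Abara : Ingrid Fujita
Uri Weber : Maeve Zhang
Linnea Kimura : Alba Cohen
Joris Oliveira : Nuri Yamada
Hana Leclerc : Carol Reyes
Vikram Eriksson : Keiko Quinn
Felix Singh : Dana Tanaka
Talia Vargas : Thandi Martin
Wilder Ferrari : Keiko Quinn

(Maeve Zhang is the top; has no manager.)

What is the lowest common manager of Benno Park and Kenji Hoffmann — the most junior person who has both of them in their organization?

Benno Park's chain of managers is Yara Patel, Yannick Jones, Ingrid Fujita, Maeve Zhang. Kenji Hoffmann's chain of managers is Mei Okafor, Alba Cohen, Ingrid Fujita, Maeve Zhang. The first manager that appears in both chains is Ingrid Fujita.

Ingrid Fujita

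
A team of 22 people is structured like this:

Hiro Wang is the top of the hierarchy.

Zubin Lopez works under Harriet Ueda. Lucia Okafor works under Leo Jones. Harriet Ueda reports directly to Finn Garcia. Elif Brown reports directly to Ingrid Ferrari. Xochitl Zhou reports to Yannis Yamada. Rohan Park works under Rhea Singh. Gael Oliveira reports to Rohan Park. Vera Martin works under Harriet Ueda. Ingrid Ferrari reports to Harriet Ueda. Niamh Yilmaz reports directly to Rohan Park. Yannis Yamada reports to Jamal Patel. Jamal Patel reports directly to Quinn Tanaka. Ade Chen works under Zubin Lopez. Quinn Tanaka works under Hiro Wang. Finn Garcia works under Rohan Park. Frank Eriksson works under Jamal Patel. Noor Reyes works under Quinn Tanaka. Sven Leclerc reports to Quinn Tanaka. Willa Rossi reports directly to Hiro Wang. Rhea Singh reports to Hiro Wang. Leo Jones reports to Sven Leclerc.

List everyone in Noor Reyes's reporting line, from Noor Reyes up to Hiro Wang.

Noor Reyes reports to Quinn Tanaka. Quinn Tanaka reports to Hiro Wang. Hiro Wang is at the top.

Noor Reyes -> Quinn Tanaka -> Hiro Wang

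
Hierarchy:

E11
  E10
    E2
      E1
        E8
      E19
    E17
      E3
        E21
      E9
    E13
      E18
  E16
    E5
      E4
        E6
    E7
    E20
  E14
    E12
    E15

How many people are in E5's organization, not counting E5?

E5 directly manages E4. Under E4: E6 (1). That's 2 in total.

2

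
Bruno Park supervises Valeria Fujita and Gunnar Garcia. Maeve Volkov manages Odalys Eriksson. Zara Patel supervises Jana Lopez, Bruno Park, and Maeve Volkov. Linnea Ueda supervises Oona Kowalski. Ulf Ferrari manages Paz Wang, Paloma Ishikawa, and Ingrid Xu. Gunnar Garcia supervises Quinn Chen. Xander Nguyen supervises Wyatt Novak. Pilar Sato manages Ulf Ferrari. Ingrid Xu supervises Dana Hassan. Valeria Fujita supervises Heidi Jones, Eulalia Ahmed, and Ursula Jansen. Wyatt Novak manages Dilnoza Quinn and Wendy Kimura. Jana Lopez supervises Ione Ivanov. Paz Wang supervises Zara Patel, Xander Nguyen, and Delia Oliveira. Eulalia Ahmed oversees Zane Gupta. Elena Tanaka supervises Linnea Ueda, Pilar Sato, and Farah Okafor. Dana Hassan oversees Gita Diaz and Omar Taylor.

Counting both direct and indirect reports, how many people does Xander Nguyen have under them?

Xander Nguyen directly manages Wyatt Novak. Under Wyatt Novak: Wendy Kimura, Dilnoza Quinn (2). That's 3 in total.

3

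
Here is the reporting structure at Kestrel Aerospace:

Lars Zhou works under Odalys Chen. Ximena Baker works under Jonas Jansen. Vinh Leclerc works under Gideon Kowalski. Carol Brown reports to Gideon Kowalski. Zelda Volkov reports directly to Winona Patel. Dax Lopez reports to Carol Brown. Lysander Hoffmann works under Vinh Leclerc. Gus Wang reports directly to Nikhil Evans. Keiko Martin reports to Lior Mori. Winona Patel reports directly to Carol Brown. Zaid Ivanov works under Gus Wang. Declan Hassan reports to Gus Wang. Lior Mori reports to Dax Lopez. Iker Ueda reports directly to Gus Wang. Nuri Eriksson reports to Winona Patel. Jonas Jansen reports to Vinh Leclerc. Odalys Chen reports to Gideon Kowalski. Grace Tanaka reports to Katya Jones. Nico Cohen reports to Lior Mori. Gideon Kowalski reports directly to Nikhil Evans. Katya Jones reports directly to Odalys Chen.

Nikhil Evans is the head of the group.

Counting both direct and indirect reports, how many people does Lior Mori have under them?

2

Lior Mori directly manages Nico Cohen, Keiko Martin. Nico Cohen has no reports. Keiko Martin has no reports. So Lior Mori's organization is 2 direct reports plus everyone under them: 1 + 1 = 2.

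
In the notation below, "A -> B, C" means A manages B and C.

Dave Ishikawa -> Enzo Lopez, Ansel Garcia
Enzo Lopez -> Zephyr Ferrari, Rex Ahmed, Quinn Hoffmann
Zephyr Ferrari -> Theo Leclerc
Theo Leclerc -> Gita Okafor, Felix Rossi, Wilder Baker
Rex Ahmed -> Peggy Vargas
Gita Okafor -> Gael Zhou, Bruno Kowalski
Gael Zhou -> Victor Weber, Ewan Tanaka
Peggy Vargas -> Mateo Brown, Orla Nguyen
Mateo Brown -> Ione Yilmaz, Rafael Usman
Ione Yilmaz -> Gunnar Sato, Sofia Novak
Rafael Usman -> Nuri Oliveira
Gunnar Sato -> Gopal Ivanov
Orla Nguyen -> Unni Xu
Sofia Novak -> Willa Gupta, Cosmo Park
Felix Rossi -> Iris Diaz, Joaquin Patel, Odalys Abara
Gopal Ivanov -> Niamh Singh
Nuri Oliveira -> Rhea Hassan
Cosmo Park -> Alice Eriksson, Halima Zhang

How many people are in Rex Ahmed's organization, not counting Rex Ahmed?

Rex Ahmed directly manages Peggy Vargas. Under Peggy Vargas: Orla Nguyen, Unni Xu, Mateo Brown, Rafael Usman, Nuri Oliveira, Rhea Hassan, Ione Yilmaz, Sofia Novak, Cosmo Park, Halima Zhang, Alice Eriksson, Willa Gupta, Gunnar Sato, Gopal Ivanov, Niamh Singh (15). That's 16 in total.

16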